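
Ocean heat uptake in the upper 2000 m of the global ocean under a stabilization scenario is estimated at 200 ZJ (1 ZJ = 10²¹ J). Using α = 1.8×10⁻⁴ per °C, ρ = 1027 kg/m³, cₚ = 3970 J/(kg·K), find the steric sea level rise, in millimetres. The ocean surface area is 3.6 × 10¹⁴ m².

about 24.5 mm

Per unit area: Q = 200×10²¹ / (3.6×10¹⁴) ≈ 5.556×10⁸ J/m²
Δh = αQ/(ρcₚ) = 1.8×10⁻⁴ × 5.556×10⁸ / (1027 × 3970) ≈ 0.024529 m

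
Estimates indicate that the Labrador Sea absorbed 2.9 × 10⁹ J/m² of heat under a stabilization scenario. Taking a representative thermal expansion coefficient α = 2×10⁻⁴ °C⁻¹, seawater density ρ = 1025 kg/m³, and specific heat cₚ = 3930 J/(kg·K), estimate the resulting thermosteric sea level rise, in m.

Δh = αQ/(ρcₚ) = 2×10⁻⁴ × 2.9×10⁹ / (1025 × 3930) ≈ 0.14398 m

0.14 m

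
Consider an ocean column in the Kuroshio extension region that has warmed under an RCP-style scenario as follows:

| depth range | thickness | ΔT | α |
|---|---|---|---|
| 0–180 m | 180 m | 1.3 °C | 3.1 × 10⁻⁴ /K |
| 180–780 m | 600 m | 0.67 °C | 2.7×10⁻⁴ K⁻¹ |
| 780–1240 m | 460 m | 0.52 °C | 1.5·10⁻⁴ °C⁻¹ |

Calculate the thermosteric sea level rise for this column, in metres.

about 0.217 m

0–180 m: 3.1×10⁻⁴ × 1.3 × 180 = 0.07254 m
Layer 2: 600 × 0.67 × 2.7×10⁻⁴ = 0.10854 m
780–1240 m: 1.5×10⁻⁴ × 0.52 × 460 = 0.03588 m
Δh = 0.07254 + 0.10854 + 0.03588 = 0.21696 m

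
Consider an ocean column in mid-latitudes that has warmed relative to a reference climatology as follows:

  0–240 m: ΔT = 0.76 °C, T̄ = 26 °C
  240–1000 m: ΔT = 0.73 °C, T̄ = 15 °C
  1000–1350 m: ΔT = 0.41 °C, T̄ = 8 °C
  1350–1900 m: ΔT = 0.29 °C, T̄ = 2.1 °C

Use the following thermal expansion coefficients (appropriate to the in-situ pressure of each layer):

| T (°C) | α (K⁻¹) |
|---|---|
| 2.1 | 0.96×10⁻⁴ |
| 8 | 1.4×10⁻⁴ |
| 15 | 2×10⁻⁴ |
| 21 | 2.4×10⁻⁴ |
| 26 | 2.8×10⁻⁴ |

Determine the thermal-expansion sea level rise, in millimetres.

Layer 1 at 26 °C → α = 2.8×10⁻⁴ K⁻¹
Layer 2 at 15 °C → α = 2×10⁻⁴ K⁻¹
Layer 3 at 8 °C → α = 1.4×10⁻⁴ K⁻¹
Layer 4 at 2.1 °C → α = 0.96×10⁻⁴ K⁻¹
Layer 1: 2.8×10⁻⁴ × 240 × 0.76 = 0.051072 m
240–1000 m: 760 × 2×10⁻⁴ × 0.73 = 0.11096 m
Layer 3: 1.4×10⁻⁴ × 0.41 × 350 = 0.02009 m
550 × 0.96×10⁻⁴ × 0.29 = 0.015312 m
Δh = 0.051072 + 0.11096 + 0.02009 + 0.015312 = 0.197434 m

Δh ≈ 200 mm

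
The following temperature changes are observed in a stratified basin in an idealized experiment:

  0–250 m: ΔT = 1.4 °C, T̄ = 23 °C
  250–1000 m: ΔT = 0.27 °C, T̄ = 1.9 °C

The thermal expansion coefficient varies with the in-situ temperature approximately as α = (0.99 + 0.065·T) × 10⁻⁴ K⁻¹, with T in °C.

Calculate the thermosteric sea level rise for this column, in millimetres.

Layer 1: α = (0.99 + 0.065×23)×10⁻⁴ = 2.485×10⁻⁴ K⁻¹
Layer 2: α = (0.99 + 0.065×1.9)×10⁻⁴ = 1.1135×10⁻⁴ K⁻¹
2.485×10⁻⁴ × 1.4 × 250 = 0.086975 m
250–1000 m: 1.1135×10⁻⁴ × 750 × 0.27 = 0.022548375 m
Δh = 0.086975 + 0.022548375 = 0.109523375 m

110 mm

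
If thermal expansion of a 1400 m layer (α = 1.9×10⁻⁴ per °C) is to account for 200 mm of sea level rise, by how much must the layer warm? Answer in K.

ΔT = Δh/(αH) = 0.2 / (1.9×10⁻⁴ × 1400) ≈ 0.7519 K

0.752 K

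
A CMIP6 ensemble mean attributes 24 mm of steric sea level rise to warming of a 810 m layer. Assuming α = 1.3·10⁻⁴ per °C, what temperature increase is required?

ΔT = Δh/(αH) = 0.024 / (1.3×10⁻⁴ × 810) ≈ 0.2279 K

about 0.228 K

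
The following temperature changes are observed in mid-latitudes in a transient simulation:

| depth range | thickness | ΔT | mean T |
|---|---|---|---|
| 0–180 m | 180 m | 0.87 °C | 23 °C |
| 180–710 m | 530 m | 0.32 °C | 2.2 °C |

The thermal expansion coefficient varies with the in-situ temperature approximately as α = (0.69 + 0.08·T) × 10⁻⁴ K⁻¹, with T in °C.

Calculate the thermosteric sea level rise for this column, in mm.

Δh ≈ 54.3 mm

Layer 1: α = (0.69 + 0.08×23)×10⁻⁴ = 2.53×10⁻⁴ K⁻¹
Layer 2: α = (0.69 + 0.08×2.2)×10⁻⁴ = 0.866×10⁻⁴ K⁻¹
2.53×10⁻⁴ × 180 × 0.87 = 0.0396198 m
Layer 2: 530 × 0.866×10⁻⁴ × 0.32 = 0.01468736 m
Δh = 0.0396198 + 0.01468736 = 0.05430716 m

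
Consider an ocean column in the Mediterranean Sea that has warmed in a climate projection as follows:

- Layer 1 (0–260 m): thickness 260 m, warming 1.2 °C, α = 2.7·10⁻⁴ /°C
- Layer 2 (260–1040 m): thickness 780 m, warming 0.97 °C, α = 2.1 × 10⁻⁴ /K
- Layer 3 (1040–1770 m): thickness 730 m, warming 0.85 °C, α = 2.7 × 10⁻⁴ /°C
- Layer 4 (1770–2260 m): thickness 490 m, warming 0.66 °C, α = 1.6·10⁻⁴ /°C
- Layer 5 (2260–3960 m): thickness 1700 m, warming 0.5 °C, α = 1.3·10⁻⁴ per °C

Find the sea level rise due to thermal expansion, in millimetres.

Layer 1: 1.2 × 260 × 2.7×10⁻⁴ = 0.08424 m
0.97 × 2.1×10⁻⁴ × 780 = 0.158886 m
1040–1770 m: 0.85 × 730 × 2.7×10⁻⁴ = 0.167535 m
0.66 × 490 × 1.6×10⁻⁴ = 0.051744 m
1700 × 1.3×10⁻⁴ × 0.5 = 0.11050 m
Δh = 0.08424 + 0.158886 + 0.167535 + 0.051744 + 0.11050 = 0.572905 m

573 mm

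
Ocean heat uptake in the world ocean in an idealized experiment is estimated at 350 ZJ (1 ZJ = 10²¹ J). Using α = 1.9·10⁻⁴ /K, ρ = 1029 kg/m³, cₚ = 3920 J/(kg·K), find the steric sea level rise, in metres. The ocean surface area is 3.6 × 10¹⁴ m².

Per unit area: Q = 350×10²¹ / (3.6×10¹⁴) ≈ 9.722×10⁸ J/m²
Δh = αQ/(ρcₚ) = 1.9×10⁻⁴ × 9.722×10⁸ / (1029 × 3920) ≈ 0.045794 m

0.0458 m of thermosteric rise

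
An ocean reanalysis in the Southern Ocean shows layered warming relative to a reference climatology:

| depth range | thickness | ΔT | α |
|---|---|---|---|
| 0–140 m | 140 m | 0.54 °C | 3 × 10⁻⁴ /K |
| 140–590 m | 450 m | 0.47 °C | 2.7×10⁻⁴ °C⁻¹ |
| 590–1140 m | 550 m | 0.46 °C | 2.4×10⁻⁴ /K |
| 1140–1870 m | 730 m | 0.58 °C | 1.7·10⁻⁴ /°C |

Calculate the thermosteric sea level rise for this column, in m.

Δh = 0.212 m

3×10⁻⁴ × 140 × 0.54 = 0.02268 m
Layer 2: 450 × 2.7×10⁻⁴ × 0.47 = 0.057105 m
590–1140 m: 0.46 × 2.4×10⁻⁴ × 550 = 0.06072 m
1140–1870 m: 1.7×10⁻⁴ × 730 × 0.58 = 0.071978 m
Δh = 0.02268 + 0.057105 + 0.06072 + 0.071978 = 0.212483 m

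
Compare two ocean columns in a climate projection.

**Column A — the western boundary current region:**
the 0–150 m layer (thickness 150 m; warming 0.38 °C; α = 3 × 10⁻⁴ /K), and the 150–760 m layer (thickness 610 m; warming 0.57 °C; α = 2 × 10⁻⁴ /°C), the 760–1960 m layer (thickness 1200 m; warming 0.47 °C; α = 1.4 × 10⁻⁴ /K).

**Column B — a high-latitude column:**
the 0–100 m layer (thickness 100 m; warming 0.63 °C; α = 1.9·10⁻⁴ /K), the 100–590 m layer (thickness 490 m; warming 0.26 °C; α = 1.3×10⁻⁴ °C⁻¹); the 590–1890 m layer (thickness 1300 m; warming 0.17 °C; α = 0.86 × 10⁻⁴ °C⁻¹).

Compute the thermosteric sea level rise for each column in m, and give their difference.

A 0–150 m: 0.38 × 150 × 3×10⁻⁴ = 0.01710 m
A 150–760 m: 2×10⁻⁴ × 610 × 0.57 = 0.06954 m
A Layer 3: 0.47 × 1.4×10⁻⁴ × 1200 = 0.07896 m
A total: 0.16560 m
B 0–100 m: 1.9×10⁻⁴ × 100 × 0.63 = 0.01197 m
B 1.3×10⁻⁴ × 0.26 × 490 = 0.016562 m
B 1300 × 0.86×10⁻⁴ × 0.17 = 0.019006 m
B total: 0.047538 m
Difference: 0.16560 − 0.047538 = 0.118062 m

Δh_A ≈ 0.17 m, Δh_B ≈ 0.048 m; difference ≈ 0.12 m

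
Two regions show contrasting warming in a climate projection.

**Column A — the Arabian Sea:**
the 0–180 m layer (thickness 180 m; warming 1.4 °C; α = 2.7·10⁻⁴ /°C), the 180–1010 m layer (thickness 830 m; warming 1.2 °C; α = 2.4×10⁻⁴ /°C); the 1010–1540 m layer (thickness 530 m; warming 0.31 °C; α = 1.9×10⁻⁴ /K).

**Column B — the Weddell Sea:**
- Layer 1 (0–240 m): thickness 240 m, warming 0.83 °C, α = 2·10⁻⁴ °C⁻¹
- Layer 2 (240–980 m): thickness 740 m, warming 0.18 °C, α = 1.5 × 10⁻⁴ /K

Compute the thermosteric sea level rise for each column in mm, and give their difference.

A 180 × 1.4 × 2.7×10⁻⁴ = 0.06804 m
A 180–1010 m: 2.4×10⁻⁴ × 830 × 1.2 = 0.23904 m
A Layer 3: 530 × 1.9×10⁻⁴ × 0.31 = 0.031217 m
A total: 0.338297 m
B 0.83 × 240 × 2×10⁻⁴ = 0.03984 m
B 240–980 m: 740 × 0.18 × 1.5×10⁻⁴ = 0.01998 m
B total: 0.05982 m
Difference: 0.338297 − 0.05982 = 0.278477 m

A: 340 mm; B: 60 mm; difference 280 mm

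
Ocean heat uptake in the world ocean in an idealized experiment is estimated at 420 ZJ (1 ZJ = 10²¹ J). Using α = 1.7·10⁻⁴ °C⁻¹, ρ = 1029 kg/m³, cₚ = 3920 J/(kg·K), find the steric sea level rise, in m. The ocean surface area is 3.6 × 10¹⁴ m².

Per unit area: Q = 420×10²¹ / (3.6×10¹⁴) ≈ 1.167×10⁹ J/m²
Δh = αQ/(ρcₚ) = 1.7×10⁻⁴ × 1.167×10⁹ / (1029 × 3920) ≈ 0.049183 m

Δh ≈ 0.0492 m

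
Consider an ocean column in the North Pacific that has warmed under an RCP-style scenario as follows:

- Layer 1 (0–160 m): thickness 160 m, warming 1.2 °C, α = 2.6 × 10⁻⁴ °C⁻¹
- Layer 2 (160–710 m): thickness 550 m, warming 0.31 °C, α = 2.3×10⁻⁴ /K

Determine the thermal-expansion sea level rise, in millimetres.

Layer 1: 160 × 1.2 × 2.6×10⁻⁴ = 0.04992 m
Layer 2: 0.31 × 2.3×10⁻⁴ × 550 = 0.039215 m
Δh = 0.04992 + 0.039215 = 0.089135 m ≈ 89.1 mm

89.1 mm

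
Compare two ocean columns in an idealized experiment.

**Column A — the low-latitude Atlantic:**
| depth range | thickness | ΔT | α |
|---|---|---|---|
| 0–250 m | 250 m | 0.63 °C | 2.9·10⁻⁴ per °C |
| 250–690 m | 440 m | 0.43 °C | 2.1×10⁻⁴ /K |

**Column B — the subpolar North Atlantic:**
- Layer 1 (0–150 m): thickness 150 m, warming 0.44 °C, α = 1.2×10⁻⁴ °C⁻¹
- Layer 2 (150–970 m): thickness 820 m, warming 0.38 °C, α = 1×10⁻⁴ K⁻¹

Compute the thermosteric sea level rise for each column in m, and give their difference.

A Layer 1: 250 × 2.9×10⁻⁴ × 0.63 = 0.045675 m
A Layer 2: 2.1×10⁻⁴ × 440 × 0.43 = 0.039732 m
A total: 0.085407 m
B 1.2×10⁻⁴ × 150 × 0.44 = 0.00792 m
B 150–970 m: 0.38 × 820 × 1×10⁻⁴ = 0.03116 m
B total: 0.03908 m
Difference: 0.085407 − 0.03908 = 0.046327 m

Δh_A ≈ 0.085 m, Δh_B ≈ 0.039 m; difference ≈ 0.046 m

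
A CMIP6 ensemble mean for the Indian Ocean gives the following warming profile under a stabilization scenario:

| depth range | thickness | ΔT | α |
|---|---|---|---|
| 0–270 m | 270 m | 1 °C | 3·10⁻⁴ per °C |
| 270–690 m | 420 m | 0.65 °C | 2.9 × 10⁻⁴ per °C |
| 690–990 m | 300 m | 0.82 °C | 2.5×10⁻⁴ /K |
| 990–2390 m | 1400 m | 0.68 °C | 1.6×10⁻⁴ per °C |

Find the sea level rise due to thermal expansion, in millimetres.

1 × 270 × 3×10⁻⁴ = 0.08100 m
0.65 × 2.9×10⁻⁴ × 420 = 0.07917 m
0.82 × 2.5×10⁻⁴ × 300 = 0.06150 m
990–2390 m: 1.6×10⁻⁴ × 0.68 × 1400 = 0.15232 m
Δh = 0.08100 + 0.07917 + 0.06150 + 0.15232 = 0.37399 m

374 mm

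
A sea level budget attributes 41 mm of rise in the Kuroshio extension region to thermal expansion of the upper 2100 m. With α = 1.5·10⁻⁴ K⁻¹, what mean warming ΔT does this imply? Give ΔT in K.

about 0.13 K

ΔT = Δh/(αH) = 0.041 / (1.5×10⁻⁴ × 2100) ≈ 0.1302 K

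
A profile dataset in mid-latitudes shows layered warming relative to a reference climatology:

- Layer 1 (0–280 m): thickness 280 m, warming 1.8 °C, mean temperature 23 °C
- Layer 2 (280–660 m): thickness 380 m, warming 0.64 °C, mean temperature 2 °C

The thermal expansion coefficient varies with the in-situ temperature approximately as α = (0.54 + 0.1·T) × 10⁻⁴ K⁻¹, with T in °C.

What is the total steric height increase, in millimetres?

161 mm of thermosteric rise

Layer 1: α = (0.54 + 0.1×23)×10⁻⁴ = 2.84×10⁻⁴ K⁻¹
Layer 2: α = (0.54 + 0.1×2)×10⁻⁴ = 0.74×10⁻⁴ K⁻¹
0–280 m: 1.8 × 2.84×10⁻⁴ × 280 = 0.143136 m
0.74×10⁻⁴ × 380 × 0.64 = 0.0179968 m
Δh = 0.143136 + 0.0179968 = 0.1611328 m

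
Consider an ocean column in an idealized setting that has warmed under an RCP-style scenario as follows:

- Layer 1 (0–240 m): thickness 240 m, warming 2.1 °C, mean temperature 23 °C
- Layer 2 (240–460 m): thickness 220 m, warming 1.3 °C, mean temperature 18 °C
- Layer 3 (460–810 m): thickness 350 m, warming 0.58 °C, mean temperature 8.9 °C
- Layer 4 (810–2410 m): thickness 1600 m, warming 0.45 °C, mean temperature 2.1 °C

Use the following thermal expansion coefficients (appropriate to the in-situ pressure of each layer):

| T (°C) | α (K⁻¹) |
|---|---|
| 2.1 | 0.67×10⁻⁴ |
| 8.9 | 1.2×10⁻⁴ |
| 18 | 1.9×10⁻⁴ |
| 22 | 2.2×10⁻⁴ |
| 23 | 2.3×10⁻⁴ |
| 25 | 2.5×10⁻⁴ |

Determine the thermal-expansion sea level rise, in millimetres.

Layer 1 at 23 °C → α = 2.3×10⁻⁴ K⁻¹
Layer 2 at 18 °C → α = 1.9×10⁻⁴ K⁻¹
Layer 3 at 8.9 °C → α = 1.2×10⁻⁴ K⁻¹
Layer 4 at 2.1 °C → α = 0.67×10⁻⁴ K⁻¹
Layer 1: 2.3×10⁻⁴ × 240 × 2.1 = 0.11592 m
240–460 m: 1.9×10⁻⁴ × 1.3 × 220 = 0.05434 m
Layer 3: 350 × 0.58 × 1.2×10⁻⁴ = 0.02436 m
810–2410 m: 1600 × 0.67×10⁻⁴ × 0.45 = 0.04824 m
Δh = 0.11592 + 0.05434 + 0.02436 + 0.04824 = 0.24286 m ≈ 243 mm

about 243 mm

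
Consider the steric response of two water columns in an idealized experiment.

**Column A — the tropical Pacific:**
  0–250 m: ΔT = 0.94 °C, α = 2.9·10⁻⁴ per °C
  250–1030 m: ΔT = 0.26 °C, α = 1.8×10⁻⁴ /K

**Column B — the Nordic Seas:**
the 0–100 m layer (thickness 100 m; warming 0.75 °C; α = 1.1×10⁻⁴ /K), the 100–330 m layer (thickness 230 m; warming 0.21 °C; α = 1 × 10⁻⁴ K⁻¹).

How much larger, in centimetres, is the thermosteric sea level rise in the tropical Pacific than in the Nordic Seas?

9.2 cm

A 0–250 m: 0.94 × 2.9×10⁻⁴ × 250 = 0.06815 m
A Layer 2: 1.8×10⁻⁴ × 780 × 0.26 = 0.036504 m
A total: 0.104654 m
B 0.75 × 100 × 1.1×10⁻⁴ = 0.00825 m
B 100–330 m: 0.21 × 1×10⁻⁴ × 230 = 0.00483 m
B total: 0.01308 m
Difference: 0.104654 − 0.01308 = 0.091574 m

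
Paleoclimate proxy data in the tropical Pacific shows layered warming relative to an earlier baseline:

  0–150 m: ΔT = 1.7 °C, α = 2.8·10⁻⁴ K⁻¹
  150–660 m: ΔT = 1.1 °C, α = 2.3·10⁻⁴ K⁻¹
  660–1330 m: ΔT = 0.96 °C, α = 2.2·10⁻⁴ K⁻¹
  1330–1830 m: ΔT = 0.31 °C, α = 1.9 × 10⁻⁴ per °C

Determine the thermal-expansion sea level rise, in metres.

Layer 1: 1.7 × 150 × 2.8×10⁻⁴ = 0.07140 m
Layer 2: 1.1 × 2.3×10⁻⁴ × 510 = 0.12903 m
Layer 3: 0.96 × 670 × 2.2×10⁻⁴ = 0.141504 m
0.31 × 500 × 1.9×10⁻⁴ = 0.02945 m
Δh = 0.07140 + 0.12903 + 0.141504 + 0.02945 = 0.371384 m

about 0.37 m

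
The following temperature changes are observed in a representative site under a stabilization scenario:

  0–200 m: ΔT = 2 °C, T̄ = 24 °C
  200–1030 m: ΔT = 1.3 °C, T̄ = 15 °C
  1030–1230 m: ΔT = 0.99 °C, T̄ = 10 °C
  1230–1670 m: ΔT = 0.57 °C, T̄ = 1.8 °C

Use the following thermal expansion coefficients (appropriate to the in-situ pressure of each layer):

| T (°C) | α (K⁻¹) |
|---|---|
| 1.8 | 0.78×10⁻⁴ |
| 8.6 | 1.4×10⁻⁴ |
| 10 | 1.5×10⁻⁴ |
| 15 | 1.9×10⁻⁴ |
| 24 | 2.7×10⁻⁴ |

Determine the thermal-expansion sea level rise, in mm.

Layer 1 at 24 °C → α = 2.7×10⁻⁴ K⁻¹
Layer 2 at 15 °C → α = 1.9×10⁻⁴ K⁻¹
Layer 3 at 10 °C → α = 1.5×10⁻⁴ K⁻¹
Layer 4 at 1.8 °C → α = 0.78×10⁻⁴ K⁻¹
2.7×10⁻⁴ × 2 × 200 = 0.10800 m
Layer 2: 1.9×10⁻⁴ × 1.3 × 830 = 0.20501 m
0.99 × 200 × 1.5×10⁻⁴ = 0.02970 m
1230–1670 m: 0.57 × 0.78×10⁻⁴ × 440 = 0.0195624 m
Δh = 0.10800 + 0.20501 + 0.02970 + 0.0195624 = 0.3622724 m

360 mm of thermosteric rise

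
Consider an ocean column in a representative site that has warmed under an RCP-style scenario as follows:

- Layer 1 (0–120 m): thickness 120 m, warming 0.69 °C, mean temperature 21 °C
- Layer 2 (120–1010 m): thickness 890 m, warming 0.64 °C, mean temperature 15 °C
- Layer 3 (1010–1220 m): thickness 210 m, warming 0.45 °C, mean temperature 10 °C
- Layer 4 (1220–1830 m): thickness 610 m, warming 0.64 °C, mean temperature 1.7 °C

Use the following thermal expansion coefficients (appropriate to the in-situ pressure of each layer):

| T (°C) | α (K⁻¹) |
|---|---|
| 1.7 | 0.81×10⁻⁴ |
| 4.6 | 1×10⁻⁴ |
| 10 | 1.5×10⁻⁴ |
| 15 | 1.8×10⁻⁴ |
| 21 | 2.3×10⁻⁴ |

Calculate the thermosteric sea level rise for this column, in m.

about 0.167 m

Layer 1 at 21 °C → α = 2.3×10⁻⁴ K⁻¹
Layer 2 at 15 °C → α = 1.8×10⁻⁴ K⁻¹
Layer 3 at 10 °C → α = 1.5×10⁻⁴ K⁻¹
Layer 4 at 1.7 °C → α = 0.81×10⁻⁴ K⁻¹
2.3×10⁻⁴ × 0.69 × 120 = 0.019044 m
120–1010 m: 1.8×10⁻⁴ × 0.64 × 890 = 0.102528 m
Layer 3: 1.5×10⁻⁴ × 0.45 × 210 = 0.014175 m
1220–1830 m: 610 × 0.64 × 0.81×10⁻⁴ = 0.0316224 m
Δh = 0.019044 + 0.102528 + 0.014175 + 0.0316224 = 0.1673694 m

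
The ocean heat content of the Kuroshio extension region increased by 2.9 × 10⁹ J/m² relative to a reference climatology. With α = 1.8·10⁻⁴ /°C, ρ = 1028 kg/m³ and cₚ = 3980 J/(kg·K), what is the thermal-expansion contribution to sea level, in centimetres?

Δh = αQ/(ρcₚ) = 1.8×10⁻⁴ × 2.9×10⁹ / (1028 × 3980) ≈ 0.12758 m

about 13 cm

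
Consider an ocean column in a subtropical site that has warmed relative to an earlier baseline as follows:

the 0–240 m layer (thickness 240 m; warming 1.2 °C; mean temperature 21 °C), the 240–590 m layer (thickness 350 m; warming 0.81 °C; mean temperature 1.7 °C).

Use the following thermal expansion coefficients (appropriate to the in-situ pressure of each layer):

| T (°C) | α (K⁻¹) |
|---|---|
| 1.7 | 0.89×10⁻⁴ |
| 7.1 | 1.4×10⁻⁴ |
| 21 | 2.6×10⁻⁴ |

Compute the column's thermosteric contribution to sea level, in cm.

10.0 cm of thermosteric rise

Layer 1 at 21 °C → α = 2.6×10⁻⁴ K⁻¹
Layer 2 at 1.7 °C → α = 0.89×10⁻⁴ K⁻¹
240 × 2.6×10⁻⁴ × 1.2 = 0.07488 m
Layer 2: 0.81 × 350 × 0.89×10⁻⁴ = 0.0252315 m
Δh = 0.07488 + 0.0252315 = 0.1001115 m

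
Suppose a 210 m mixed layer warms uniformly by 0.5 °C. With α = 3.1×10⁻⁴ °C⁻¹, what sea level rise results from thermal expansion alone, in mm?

about 33 mm

Δh = αΔT·H = 3.1×10⁻⁴ × 0.5 × 210 = 0.03255 m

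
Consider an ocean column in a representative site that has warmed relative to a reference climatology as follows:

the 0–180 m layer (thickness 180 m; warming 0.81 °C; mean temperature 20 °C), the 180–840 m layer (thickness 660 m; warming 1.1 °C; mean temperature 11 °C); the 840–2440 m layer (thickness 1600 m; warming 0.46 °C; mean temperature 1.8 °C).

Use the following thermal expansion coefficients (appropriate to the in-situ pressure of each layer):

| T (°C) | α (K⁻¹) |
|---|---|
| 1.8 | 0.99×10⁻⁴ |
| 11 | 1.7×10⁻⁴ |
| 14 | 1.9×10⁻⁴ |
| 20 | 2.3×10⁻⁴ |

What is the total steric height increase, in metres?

Δh ≈ 0.23 m

Layer 1 at 20 °C → α = 2.3×10⁻⁴ K⁻¹
Layer 2 at 11 °C → α = 1.7×10⁻⁴ K⁻¹
Layer 3 at 1.8 °C → α = 0.99×10⁻⁴ K⁻¹
Layer 1: 2.3×10⁻⁴ × 0.81 × 180 = 0.033534 m
180–840 m: 1.7×10⁻⁴ × 660 × 1.1 = 0.12342 m
0.46 × 1600 × 0.99×10⁻⁴ = 0.072864 m
Δh = 0.033534 + 0.12342 + 0.072864 = 0.229818 m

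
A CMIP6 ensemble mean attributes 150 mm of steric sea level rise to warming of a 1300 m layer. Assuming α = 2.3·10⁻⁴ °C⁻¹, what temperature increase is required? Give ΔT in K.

ΔT = Δh/(αH) = 0.15 / (2.3×10⁻⁴ × 1300) ≈ 0.5017 K

about 0.502 K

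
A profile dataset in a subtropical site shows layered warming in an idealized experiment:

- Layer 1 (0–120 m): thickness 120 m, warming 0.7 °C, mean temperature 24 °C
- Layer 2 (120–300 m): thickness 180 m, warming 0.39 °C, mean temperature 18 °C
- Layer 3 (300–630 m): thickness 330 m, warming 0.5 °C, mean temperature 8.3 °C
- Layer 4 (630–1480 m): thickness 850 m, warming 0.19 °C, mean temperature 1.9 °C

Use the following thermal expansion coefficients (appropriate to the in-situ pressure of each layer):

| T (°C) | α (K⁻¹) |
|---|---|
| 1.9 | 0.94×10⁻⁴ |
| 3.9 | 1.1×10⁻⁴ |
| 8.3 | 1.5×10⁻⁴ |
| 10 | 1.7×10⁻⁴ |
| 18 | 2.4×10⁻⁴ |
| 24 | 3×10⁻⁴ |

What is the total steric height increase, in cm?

Layer 1 at 24 °C → α = 3×10⁻⁴ K⁻¹
Layer 2 at 18 °C → α = 2.4×10⁻⁴ K⁻¹
Layer 3 at 8.3 °C → α = 1.5×10⁻⁴ K⁻¹
Layer 4 at 1.9 °C → α = 0.94×10⁻⁴ K⁻¹
Layer 1: 0.7 × 3×10⁻⁴ × 120 = 0.02520 m
120–300 m: 180 × 2.4×10⁻⁴ × 0.39 = 0.016848 m
300–630 m: 0.5 × 1.5×10⁻⁴ × 330 = 0.02475 m
630–1480 m: 850 × 0.94×10⁻⁴ × 0.19 = 0.015181 m
Δh = 0.02520 + 0.016848 + 0.02475 + 0.015181 = 0.081979 m

Δh = 8.2 cm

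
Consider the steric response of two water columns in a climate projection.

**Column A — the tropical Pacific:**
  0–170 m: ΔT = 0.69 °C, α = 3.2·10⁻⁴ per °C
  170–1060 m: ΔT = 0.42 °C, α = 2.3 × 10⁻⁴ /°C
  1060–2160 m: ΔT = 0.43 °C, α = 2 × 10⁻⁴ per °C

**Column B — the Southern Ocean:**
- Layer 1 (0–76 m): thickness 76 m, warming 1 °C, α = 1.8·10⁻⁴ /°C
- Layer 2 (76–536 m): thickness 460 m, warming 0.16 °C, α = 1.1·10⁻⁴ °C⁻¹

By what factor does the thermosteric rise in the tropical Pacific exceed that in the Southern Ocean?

a factor of 10.0

A 170 × 3.2×10⁻⁴ × 0.69 = 0.037536 m
A 2.3×10⁻⁴ × 0.42 × 890 = 0.085974 m
A 0.43 × 2×10⁻⁴ × 1100 = 0.09460 m
A total: 0.21811 m
B 1 × 1.8×10⁻⁴ × 76 = 0.01368 m
B 76–536 m: 1.1×10⁻⁴ × 0.16 × 460 = 0.008096 m
B total: 0.021776 m
Ratio: 0.21811 / 0.021776 ≈ 10.02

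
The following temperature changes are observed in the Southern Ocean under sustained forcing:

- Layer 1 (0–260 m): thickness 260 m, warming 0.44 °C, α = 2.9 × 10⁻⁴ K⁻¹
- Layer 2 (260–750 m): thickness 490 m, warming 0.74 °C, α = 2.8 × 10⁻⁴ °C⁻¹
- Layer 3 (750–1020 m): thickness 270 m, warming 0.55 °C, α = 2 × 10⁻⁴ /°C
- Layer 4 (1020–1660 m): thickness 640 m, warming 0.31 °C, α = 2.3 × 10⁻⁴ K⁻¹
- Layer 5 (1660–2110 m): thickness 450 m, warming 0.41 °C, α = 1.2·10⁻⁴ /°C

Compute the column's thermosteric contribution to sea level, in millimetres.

232 mm of thermosteric rise

2.9×10⁻⁴ × 0.44 × 260 = 0.033176 m
0.74 × 490 × 2.8×10⁻⁴ = 0.101528 m
750–1020 m: 0.55 × 2×10⁻⁴ × 270 = 0.02970 m
Layer 4: 2.3×10⁻⁴ × 0.31 × 640 = 0.045632 m
1660–2110 m: 450 × 0.41 × 1.2×10⁻⁴ = 0.02214 m
Δh = 0.033176 + 0.101528 + 0.02970 + 0.045632 + 0.02214 = 0.232176 m ≈ 232 mm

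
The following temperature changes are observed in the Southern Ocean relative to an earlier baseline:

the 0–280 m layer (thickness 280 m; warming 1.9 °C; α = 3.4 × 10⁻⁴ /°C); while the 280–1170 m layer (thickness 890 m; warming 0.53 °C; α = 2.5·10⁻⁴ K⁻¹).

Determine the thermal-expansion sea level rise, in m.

Δh = 0.30 m

0–280 m: 1.9 × 3.4×10⁻⁴ × 280 = 0.18088 m
Layer 2: 2.5×10⁻⁴ × 890 × 0.53 = 0.117925 m
Δh = 0.18088 + 0.117925 = 0.298805 m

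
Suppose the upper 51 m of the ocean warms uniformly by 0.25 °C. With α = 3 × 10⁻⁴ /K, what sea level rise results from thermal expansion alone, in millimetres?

3.83 mm

Δh = αΔT·H = 3×10⁻⁴ × 0.25 × 51 = 0.003825 m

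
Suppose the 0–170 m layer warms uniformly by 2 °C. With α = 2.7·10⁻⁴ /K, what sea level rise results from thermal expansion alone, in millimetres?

Δh = αΔT·H = 2.7×10⁻⁴ × 2 × 170 = 0.09180 m

Δh ≈ 91.8 mm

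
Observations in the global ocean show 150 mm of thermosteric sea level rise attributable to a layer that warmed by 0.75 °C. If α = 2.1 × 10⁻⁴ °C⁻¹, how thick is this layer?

950 m

H = Δh/(αΔT) = 0.15 / (2.1×10⁻⁴ × 0.75) ≈ 952.4 m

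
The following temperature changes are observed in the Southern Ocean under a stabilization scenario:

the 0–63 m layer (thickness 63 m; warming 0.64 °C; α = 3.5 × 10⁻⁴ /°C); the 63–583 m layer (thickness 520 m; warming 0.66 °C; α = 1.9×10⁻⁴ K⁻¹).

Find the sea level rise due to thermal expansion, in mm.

Layer 1: 3.5×10⁻⁴ × 0.64 × 63 = 0.014112 m
Layer 2: 1.9×10⁻⁴ × 0.66 × 520 = 0.065208 m
Δh = 0.014112 + 0.065208 = 0.07932 m

79.3 mm of thermosteric rise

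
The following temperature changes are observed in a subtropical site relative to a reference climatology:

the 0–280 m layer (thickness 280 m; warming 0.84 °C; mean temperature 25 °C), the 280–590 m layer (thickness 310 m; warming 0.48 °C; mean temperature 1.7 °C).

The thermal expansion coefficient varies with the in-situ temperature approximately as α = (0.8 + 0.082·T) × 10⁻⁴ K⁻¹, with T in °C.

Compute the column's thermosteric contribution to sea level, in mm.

Layer 1: α = (0.8 + 0.082×25)×10⁻⁴ = 2.85×10⁻⁴ K⁻¹
Layer 2: α = (0.8 + 0.082×1.7)×10⁻⁴ = 0.9394×10⁻⁴ K⁻¹
Layer 1: 0.84 × 280 × 2.85×10⁻⁴ = 0.067032 m
310 × 0.9394×10⁻⁴ × 0.48 = 0.013978272 m
Δh = 0.067032 + 0.013978272 = 0.081010272 m ≈ 81 mm

81 mm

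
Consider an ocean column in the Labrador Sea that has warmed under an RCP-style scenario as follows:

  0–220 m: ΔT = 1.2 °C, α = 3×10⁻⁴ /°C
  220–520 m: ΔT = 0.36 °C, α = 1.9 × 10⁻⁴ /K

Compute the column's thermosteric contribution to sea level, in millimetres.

Layer 1: 220 × 3×10⁻⁴ × 1.2 = 0.07920 m
Layer 2: 0.36 × 300 × 1.9×10⁻⁴ = 0.02052 m
Δh = 0.07920 + 0.02052 = 0.09972 m

about 99.7 mm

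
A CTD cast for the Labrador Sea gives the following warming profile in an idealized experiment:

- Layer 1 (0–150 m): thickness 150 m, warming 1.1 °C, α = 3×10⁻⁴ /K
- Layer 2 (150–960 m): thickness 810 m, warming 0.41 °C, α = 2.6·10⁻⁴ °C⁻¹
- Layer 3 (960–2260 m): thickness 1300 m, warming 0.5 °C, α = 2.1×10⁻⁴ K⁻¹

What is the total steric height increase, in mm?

272 mm of thermosteric rise

3×10⁻⁴ × 150 × 1.1 = 0.04950 m
150–960 m: 0.41 × 810 × 2.6×10⁻⁴ = 0.086346 m
2.1×10⁻⁴ × 1300 × 0.5 = 0.13650 m
Δh = 0.04950 + 0.086346 + 0.13650 = 0.272346 m ≈ 272 mm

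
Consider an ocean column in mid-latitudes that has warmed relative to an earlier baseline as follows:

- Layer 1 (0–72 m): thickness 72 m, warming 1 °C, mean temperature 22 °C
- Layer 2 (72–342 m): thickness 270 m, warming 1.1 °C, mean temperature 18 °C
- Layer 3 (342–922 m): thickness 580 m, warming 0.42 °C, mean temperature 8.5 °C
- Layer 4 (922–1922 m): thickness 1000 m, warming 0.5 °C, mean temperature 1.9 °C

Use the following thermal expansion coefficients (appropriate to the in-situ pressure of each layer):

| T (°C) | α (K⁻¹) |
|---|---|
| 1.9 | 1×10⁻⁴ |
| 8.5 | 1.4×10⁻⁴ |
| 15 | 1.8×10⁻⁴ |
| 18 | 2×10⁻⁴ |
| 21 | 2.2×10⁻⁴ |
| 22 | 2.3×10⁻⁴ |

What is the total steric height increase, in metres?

Layer 1 at 22 °C → α = 2.3×10⁻⁴ K⁻¹
Layer 2 at 18 °C → α = 2×10⁻⁴ K⁻¹
Layer 3 at 8.5 °C → α = 1.4×10⁻⁴ K⁻¹
Layer 4 at 1.9 °C → α = 1×10⁻⁴ K⁻¹
1 × 2.3×10⁻⁴ × 72 = 0.01656 m
2×10⁻⁴ × 1.1 × 270 = 0.05940 m
580 × 1.4×10⁻⁴ × 0.42 = 0.034104 m
1000 × 1×10⁻⁴ × 0.5 = 0.05000 m
Δh = 0.01656 + 0.05940 + 0.034104 + 0.05000 = 0.160064 m ≈ 0.160 m

Δh = 0.160 m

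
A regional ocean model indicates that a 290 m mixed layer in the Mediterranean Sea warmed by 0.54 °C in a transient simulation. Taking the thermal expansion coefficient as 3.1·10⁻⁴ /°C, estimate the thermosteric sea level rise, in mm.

Δh = 49 mm

Δh = αΔT·H = 3.1×10⁻⁴ × 0.54 × 290 = 0.048546 m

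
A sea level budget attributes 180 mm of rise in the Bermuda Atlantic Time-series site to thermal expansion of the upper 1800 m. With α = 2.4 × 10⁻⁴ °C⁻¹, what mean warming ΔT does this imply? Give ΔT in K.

0.417 K

ΔT = Δh/(αH) = 0.18 / (2.4×10⁻⁴ × 1800) ≈ 0.4167 K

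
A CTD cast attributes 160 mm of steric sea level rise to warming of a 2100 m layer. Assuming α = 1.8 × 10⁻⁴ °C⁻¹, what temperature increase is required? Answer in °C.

0.423 °C

ΔT = Δh/(αH) = 0.16 / (1.8×10⁻⁴ × 2100) ≈ 0.4233 °C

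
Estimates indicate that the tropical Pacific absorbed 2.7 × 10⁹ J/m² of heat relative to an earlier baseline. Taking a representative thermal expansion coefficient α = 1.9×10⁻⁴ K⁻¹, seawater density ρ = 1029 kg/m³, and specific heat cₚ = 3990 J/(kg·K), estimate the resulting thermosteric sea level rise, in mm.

Δh = αQ/(ρcₚ) = 1.9×10⁻⁴ × 2.7×10⁹ / (1029 × 3990) ≈ 0.12495 m

Δh ≈ 125 mm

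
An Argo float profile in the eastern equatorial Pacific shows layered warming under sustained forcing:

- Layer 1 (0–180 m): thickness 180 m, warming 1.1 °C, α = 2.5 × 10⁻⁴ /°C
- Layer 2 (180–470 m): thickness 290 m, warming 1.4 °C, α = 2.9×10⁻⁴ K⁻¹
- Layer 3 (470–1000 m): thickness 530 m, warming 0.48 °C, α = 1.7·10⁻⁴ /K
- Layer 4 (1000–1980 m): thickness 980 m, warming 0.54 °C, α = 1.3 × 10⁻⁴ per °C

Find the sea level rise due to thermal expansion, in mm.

280 mm of thermosteric rise

180 × 1.1 × 2.5×10⁻⁴ = 0.04950 m
1.4 × 2.9×10⁻⁴ × 290 = 0.11774 m
0.48 × 1.7×10⁻⁴ × 530 = 0.043248 m
1000–1980 m: 1.3×10⁻⁴ × 980 × 0.54 = 0.068796 m
Δh = 0.04950 + 0.11774 + 0.043248 + 0.068796 = 0.279284 m ≈ 280 mm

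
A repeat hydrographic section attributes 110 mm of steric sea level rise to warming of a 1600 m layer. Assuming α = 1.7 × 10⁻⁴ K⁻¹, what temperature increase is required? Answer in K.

0.404 K

ΔT = Δh/(αH) = 0.11 / (1.7×10⁻⁴ × 1600) ≈ 0.4044 K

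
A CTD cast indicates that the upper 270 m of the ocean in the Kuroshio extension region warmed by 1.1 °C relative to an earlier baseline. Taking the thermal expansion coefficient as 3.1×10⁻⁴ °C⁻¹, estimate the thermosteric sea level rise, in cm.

Δh = αΔT·H = 3.1×10⁻⁴ × 1.1 × 270 = 0.09207 m

Δh ≈ 9.21 cm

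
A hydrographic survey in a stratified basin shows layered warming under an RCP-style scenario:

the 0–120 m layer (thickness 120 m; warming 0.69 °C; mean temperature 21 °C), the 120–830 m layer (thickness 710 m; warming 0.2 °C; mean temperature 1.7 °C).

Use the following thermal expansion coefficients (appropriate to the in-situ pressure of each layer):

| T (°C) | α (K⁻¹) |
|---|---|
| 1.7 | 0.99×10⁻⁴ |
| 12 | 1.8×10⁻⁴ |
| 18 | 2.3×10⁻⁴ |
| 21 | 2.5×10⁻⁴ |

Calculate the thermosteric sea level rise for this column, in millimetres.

Δh ≈ 35 mm

Layer 1 at 21 °C → α = 2.5×10⁻⁴ K⁻¹
Layer 2 at 1.7 °C → α = 0.99×10⁻⁴ K⁻¹
Layer 1: 0.69 × 2.5×10⁻⁴ × 120 = 0.02070 m
Layer 2: 710 × 0.99×10⁻⁴ × 0.2 = 0.014058 m
Δh = 0.02070 + 0.014058 = 0.034758 m ≈ 35 mm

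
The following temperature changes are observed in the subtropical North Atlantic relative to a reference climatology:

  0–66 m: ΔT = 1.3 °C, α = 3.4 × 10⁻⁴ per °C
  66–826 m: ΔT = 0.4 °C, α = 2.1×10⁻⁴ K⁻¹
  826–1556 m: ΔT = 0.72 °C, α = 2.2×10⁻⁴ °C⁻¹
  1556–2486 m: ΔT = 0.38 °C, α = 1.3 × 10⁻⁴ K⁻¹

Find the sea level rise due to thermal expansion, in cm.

Layer 1: 66 × 3.4×10⁻⁴ × 1.3 = 0.029172 m
0.4 × 2.1×10⁻⁴ × 760 = 0.06384 m
0.72 × 730 × 2.2×10⁻⁴ = 0.115632 m
1556–2486 m: 1.3×10⁻⁴ × 0.38 × 930 = 0.045942 m
Δh = 0.029172 + 0.06384 + 0.115632 + 0.045942 = 0.254586 m

25.5 cm of thermosteric rise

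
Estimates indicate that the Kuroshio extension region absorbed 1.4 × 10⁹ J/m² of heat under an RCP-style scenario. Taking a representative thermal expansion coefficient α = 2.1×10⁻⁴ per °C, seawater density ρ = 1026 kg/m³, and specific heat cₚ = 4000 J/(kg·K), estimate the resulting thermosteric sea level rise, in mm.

Δh = 71.6 mm

Δh = αQ/(ρcₚ) = 2.1×10⁻⁴ × 1.4×10⁹ / (1026 × 4000) ≈ 0.071637 m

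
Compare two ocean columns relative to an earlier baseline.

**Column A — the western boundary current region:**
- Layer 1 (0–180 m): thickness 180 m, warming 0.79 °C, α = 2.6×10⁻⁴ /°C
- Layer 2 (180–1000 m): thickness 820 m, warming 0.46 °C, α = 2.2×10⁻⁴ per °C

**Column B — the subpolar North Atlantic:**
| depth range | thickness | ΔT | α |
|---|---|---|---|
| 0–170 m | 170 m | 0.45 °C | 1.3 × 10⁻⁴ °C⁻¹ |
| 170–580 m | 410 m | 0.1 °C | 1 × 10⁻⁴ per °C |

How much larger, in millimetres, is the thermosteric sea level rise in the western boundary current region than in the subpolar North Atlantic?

106 mm larger

A Layer 1: 2.6×10⁻⁴ × 0.79 × 180 = 0.036972 m
A 180–1000 m: 820 × 0.46 × 2.2×10⁻⁴ = 0.082984 m
A total: 0.119956 m
B 0–170 m: 1.3×10⁻⁴ × 0.45 × 170 = 0.009945 m
B 170–580 m: 1×10⁻⁴ × 0.1 × 410 = 0.00410 m
B total: 0.014045 m
Difference: 0.119956 − 0.014045 = 0.105911 m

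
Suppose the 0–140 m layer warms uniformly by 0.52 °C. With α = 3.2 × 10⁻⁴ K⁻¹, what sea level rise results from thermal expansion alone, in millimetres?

Δh ≈ 23.3 mm

Δh = αΔT·H = 3.2×10⁻⁴ × 0.52 × 140 = 0.023296 m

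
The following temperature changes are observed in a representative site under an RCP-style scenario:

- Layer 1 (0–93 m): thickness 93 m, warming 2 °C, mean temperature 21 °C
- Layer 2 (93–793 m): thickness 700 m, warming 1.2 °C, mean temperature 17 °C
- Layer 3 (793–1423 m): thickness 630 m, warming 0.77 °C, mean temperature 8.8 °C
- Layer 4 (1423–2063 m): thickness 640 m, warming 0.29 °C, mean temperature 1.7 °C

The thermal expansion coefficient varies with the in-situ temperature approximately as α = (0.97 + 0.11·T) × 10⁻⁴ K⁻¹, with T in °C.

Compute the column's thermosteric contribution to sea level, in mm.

420 mm of thermosteric rise

Layer 1: α = (0.97 + 0.11×21)×10⁻⁴ = 3.28×10⁻⁴ K⁻¹
Layer 2: α = (0.97 + 0.11×17)×10⁻⁴ = 2.84×10⁻⁴ K⁻¹
Layer 3: α = (0.97 + 0.11×8.8)×10⁻⁴ = 1.938×10⁻⁴ K⁻¹
Layer 4: α = (0.97 + 0.11×1.7)×10⁻⁴ = 1.157×10⁻⁴ K⁻¹
Layer 1: 3.28×10⁻⁴ × 2 × 93 = 0.061008 m
93–793 m: 1.2 × 2.84×10⁻⁴ × 700 = 0.23856 m
630 × 0.77 × 1.938×10⁻⁴ = 0.09401238 m
Layer 4: 1.157×10⁻⁴ × 0.29 × 640 = 0.02147392 m
Δh = 0.061008 + 0.23856 + 0.09401238 + 0.02147392 = 0.4150543 m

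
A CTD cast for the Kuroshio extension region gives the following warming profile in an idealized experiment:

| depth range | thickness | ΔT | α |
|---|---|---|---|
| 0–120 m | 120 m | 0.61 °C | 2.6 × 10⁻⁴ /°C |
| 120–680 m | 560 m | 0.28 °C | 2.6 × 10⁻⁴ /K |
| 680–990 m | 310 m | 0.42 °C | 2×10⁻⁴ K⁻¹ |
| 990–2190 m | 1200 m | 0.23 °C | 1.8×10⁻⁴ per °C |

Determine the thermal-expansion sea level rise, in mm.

Δh ≈ 140 mm

Layer 1: 120 × 0.61 × 2.6×10⁻⁴ = 0.019032 m
Layer 2: 0.28 × 2.6×10⁻⁴ × 560 = 0.040768 m
Layer 3: 310 × 2×10⁻⁴ × 0.42 = 0.02604 m
Layer 4: 0.23 × 1.8×10⁻⁴ × 1200 = 0.04968 m
Δh = 0.019032 + 0.040768 + 0.02604 + 0.04968 = 0.13552 m ≈ 140 mm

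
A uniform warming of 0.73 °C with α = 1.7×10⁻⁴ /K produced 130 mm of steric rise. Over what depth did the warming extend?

about 1050 m

H = Δh/(αΔT) = 0.13 / (1.7×10⁻⁴ × 0.73) ≈ 1048 m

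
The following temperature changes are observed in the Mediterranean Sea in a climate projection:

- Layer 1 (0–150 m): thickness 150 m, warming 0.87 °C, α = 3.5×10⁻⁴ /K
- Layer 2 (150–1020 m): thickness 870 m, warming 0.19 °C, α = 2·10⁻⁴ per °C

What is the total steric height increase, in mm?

0–150 m: 150 × 3.5×10⁻⁴ × 0.87 = 0.045675 m
Layer 2: 0.19 × 870 × 2×10⁻⁴ = 0.03306 m
Δh = 0.045675 + 0.03306 = 0.078735 m ≈ 78.7 mm

Δh = 78.7 mm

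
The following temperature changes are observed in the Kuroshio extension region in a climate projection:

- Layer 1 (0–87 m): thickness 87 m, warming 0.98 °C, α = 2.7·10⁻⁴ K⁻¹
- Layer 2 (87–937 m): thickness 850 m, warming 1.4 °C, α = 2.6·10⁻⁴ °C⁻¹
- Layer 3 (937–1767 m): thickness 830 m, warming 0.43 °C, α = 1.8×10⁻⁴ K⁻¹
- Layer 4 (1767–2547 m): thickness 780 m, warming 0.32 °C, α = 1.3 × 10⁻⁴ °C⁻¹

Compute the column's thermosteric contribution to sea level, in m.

Layer 1: 2.7×10⁻⁴ × 87 × 0.98 = 0.0230202 m
87–937 m: 850 × 1.4 × 2.6×10⁻⁴ = 0.30940 m
Layer 3: 0.43 × 830 × 1.8×10⁻⁴ = 0.064242 m
0.32 × 1.3×10⁻⁴ × 780 = 0.032448 m
Δh = 0.0230202 + 0.30940 + 0.064242 + 0.032448 = 0.4291102 m

0.429 m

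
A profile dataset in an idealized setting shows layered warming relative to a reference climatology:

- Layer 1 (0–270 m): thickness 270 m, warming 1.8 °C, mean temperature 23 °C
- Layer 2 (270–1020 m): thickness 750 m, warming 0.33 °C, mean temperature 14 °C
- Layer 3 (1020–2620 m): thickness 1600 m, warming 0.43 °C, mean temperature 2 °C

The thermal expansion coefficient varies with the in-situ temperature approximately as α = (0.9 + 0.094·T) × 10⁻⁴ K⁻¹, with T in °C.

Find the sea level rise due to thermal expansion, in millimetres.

Δh ≈ 280 mm

Layer 1: α = (0.9 + 0.094×23)×10⁻⁴ = 3.062×10⁻⁴ K⁻¹
Layer 2: α = (0.9 + 0.094×14)×10⁻⁴ = 2.216×10⁻⁴ K⁻¹
Layer 3: α = (0.9 + 0.094×2)×10⁻⁴ = 1.088×10⁻⁴ K⁻¹
Layer 1: 1.8 × 3.062×10⁻⁴ × 270 = 0.1488132 m
750 × 2.216×10⁻⁴ × 0.33 = 0.054846 m
1020–2620 m: 0.43 × 1600 × 1.088×10⁻⁴ = 0.0748544 m
Δh = 0.1488132 + 0.054846 + 0.0748544 = 0.2785136 m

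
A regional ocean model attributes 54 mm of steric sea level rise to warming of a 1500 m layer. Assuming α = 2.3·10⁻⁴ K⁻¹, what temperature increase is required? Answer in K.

0.16 K

ΔT = Δh/(αH) = 0.054 / (2.3×10⁻⁴ × 1500) ≈ 0.1565 K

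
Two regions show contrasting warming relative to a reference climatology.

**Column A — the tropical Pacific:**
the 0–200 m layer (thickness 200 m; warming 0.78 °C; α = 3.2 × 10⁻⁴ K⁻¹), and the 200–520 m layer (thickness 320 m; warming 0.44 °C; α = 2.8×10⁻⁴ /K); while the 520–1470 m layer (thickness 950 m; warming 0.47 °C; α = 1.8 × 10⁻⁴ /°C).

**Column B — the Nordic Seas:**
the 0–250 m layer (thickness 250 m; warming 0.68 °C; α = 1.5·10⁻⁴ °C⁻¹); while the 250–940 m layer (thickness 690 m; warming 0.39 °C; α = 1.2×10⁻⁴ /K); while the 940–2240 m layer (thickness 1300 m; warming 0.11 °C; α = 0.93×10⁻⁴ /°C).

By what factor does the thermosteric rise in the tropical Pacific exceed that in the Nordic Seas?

a factor of 2.39

A 0–200 m: 0.78 × 200 × 3.2×10⁻⁴ = 0.04992 m
A 320 × 2.8×10⁻⁴ × 0.44 = 0.039424 m
A 1.8×10⁻⁴ × 950 × 0.47 = 0.08037 m
A total: 0.169714 m
B 1.5×10⁻⁴ × 250 × 0.68 = 0.02550 m
B 250–940 m: 1.2×10⁻⁴ × 690 × 0.39 = 0.032292 m
B Layer 3: 1300 × 0.93×10⁻⁴ × 0.11 = 0.013299 m
B total: 0.071091 m
Ratio: 0.169714 / 0.071091 ≈ 2.387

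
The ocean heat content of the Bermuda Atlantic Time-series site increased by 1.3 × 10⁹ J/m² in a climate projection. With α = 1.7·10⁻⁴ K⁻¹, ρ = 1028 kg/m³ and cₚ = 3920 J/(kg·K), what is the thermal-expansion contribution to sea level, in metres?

0.0548 m

Δh = αQ/(ρcₚ) = 1.7×10⁻⁴ × 1.3×10⁹ / (1028 × 3920) ≈ 0.054842 m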